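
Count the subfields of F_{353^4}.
F_{353^4} has 3 subfields

The subfields of F_{p^n} are exactly the fields F_{p^d} for d | n (each is the fixed field of the unique index-d subgroup of Gal(F_{p^n}/F_p) ≅ Z/nZ). The divisors of n = 4 are {1, 2, 4}, giving 3 subfields: F_{353^1}, F_{353^2}, F_{353^4}.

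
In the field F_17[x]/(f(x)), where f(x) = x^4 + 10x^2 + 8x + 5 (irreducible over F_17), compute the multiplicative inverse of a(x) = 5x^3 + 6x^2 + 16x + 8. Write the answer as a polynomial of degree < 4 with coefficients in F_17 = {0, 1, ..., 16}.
a(x)^(-1) ≡ 15x^3 + 9x^2 + 4x + 6 (mod f(x))

Since f is irreducible over F_17, F_17[x]/(f) is a field and a(x) ≠ 0 has an inverse. Apply the extended Euclidean algorithm to f(x) and a(x) in F_17[x]: f(x) = (7x + 12)·a(x) + (13x^2 + 15x + 11);  a(x) = (3x + 14)·(13x^2 + 15x + 11) + (11x + 7);  (13x^2 + 15x + 11) = (12x + 3)·(11x + 7) + (7). The last nonzero remainder is the constant 7 = gcd(f, a) in F_17. Back-substituting through the division chain expresses 7 = s(x)·a(x) + t(x)·f(x) with s(x) ≡ 3x^3 + 12x^2 + 11x + 8 (mod f), so (3x^3 + 12x^2 + 11x + 8)·a(x) ≡ 7 (mod f). Multiplying by 7^(-1) ≡ 5 in F_17 gives a(x)^(-1) ≡ 5·(3x^3 + 12x^2 + 11x + 8) ≡ 15x^3 + 9x^2 + 4x + 6 (mod f). Check: (5x^3 + 6x^2 + 16x + 8)·(15x^3 + 9x^2 + 4x + 6) = 7x^6 + 16x^5 + 8x^4 + 12x^3 + 2x^2 + 9x + 14 ≡ 1 (mod x^4 + 10x^2 + 8x + 5).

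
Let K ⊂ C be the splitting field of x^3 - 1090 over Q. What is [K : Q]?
[K : Q] = 6

The roots of x^3 - 1090 are ∛1090, ω∛1090, ω^2∛1090 where ω = e^(2πi/3) is a primitive cube root of unity, so K = Q(∛1090, ω). Now [Q(∛1090):Q] = 3 (since 1090 is not a perfect cube, x^3 - 1090 is irreducible) and [Q(ω):Q] = 2. Both 2 and 3 divide [K:Q], and [K:Q] ≤ 3·2 = 6, so [K:Q] = 6. (Equivalently: Q(∛1090) ⊂ R but ω ∉ R, so [K : Q(∛1090)] = 2.)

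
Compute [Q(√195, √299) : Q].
[Q(√195, √299) : Q] = 4

[Q(√195):Q] = 2 (min poly x^2 - 195, irreducible since 195 is squarefree > 1). For the top step, suppose √299 ∈ Q(√195), say √299 = c + d√195 with c, d ∈ Q. Squaring: 299 = c^2 + 195d^2 + 2cd√195. Since √195 ∉ Q this forces 2cd = 0. If d = 0 then √299 = c ∈ Q, contradicting 299 squarefree > 1. If c = 0 then 299 = 195d^2, so 195·299 = (195d)^2 is a perfect square in Q — but 195·299 = 58305 is not a perfect square (since 195 and 299 are distinct squarefree integers). Contradiction. Hence √299 ∉ Q(√195), so x^2 - 299 stays irreducible over Q(√195) and [Q(√195, √299) : Q(√195)] = 2. By the tower law, [Q(√195, √299) : Q] = 2 · 2 = 4.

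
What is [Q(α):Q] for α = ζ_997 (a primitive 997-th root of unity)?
[Q(α):Q] = 996

The minimal polynomial of ζ_997 over Q is the 997-th cyclotomic polynomial Φ_997(x), which is irreducible over Q and has degree φ(997) = 996. Hence [Q(α):Q] = φ(997) = 996.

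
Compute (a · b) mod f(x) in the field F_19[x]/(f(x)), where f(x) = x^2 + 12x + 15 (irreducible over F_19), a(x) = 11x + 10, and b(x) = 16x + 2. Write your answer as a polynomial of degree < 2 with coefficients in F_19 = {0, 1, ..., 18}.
a · b ≡ 8x + 2 (mod f(x))

Multiply in F_19[x]: a(x)·b(x) = (11x + 10)·(16x + 2) = 5x^2 + 11x + 1. This has degree ≥ 2, so divide by f(x) over F_19: 5x^2 + 11x + 1 = (5)·(x^2 + 12x + 15) + (8x + 2). Hence a·b ≡ 8x + 2 (mod f). (F_19[x]/(f) is a field with 19^2 = 361 elements since f is irreducible of degree 2.)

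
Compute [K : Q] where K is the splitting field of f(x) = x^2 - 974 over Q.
[K : Q] = 2

f(x) = x^2 - 974 factors as (x - √974)(x + √974). The splitting field is K = Q(√974). Since 974 is squarefree and > 1, it is not a perfect square, so x^2 - 974 is irreducible over Q and [Q(√974) : Q] = 2. Hence [K : Q] = 2.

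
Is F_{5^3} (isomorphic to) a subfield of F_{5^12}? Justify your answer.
Yes: F_{5^3} is a subfield of F_{5^12}

F_{p^m} embeds in F_{p^n} iff m | n (since F_{p^n} is the splitting field of x^(p^n) - x, and F_{p^m} ⊂ F_{p^n} forces p^n to be a power of p^m, i.e. m | n; conversely if m | n then every root of x^(p^m) - x is a root of x^(p^n) - x). Here 3 | 12 (since 12 = 4·3), so F_{5^3} is a subfield of F_{5^12}, and [F_{5^12} : F_{5^3}] = 12/3 = 4.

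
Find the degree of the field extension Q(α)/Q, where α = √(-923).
[Q(α):Q] = 2

[Q(α):Q] equals the degree of the minimal polynomial of α. Here α^2 = -923 and x^2 + 923 is irreducible (d = -923 is squarefree, ≠ 1, hence not a square), so deg(m_α) = 2. Thus [Q(α):Q] = 2.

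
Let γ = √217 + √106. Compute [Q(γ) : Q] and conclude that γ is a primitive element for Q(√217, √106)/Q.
[Q(γ) : Q] = 4 (equivalently, Q(γ) = Q(√217, √106))

Obviously Q(γ) ⊆ Q(√217, √106), and [Q(√217, √106):Q] = 4 (since 217, 106 are distinct squarefree integers > 1 with 23002 not a perfect square). To show equality we compute the minimal polynomial of γ. From γ = √217 + √106: γ^2 = 217 + 2√(23002) + 106 = 323 + 2√(23002), so γ^2 - 323 = 2√(23002); squaring, (γ^2 - 323)^2 = 4·23002, i.e. γ^4 - 646γ^2 + 104329 - 92008 = 0, i.e. γ^4 - 646γ^2 + 12321 = 0. So γ is a root of x^4 - 646x^2 + 12321. This polynomial is irreducible over Q: it has no rational root (each ±√217 ± √106 is irrational), and any factorization into two quadratics over Q would force √(23002) ∈ Q (pairing opposite roots) or √217, √106 ∈ Q (other pairings), all impossible. Hence [Q(γ):Q] = 4 = [Q(√217, √106):Q], so Q(γ) = Q(√217, √106).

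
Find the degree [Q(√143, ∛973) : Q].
[Q(√143, ∛973) : Q] = 6

Let L = Q(√143, ∛973). Since Q(√143) ⊂ L and [Q(√143):Q] = 2, the tower law gives 2 | [L:Q]. Likewise Q(∛973) ⊂ L with [Q(∛973):Q] = 3 (because 973 is not a perfect cube), so 3 | [L:Q]. As gcd(2,3) = 1, [L:Q] is divisible by 6. Conversely L is generated over Q by √143 and ∛973, so [L:Q] ≤ 2·3 = 6. Therefore [Q(√143, ∛973) : Q] = 6.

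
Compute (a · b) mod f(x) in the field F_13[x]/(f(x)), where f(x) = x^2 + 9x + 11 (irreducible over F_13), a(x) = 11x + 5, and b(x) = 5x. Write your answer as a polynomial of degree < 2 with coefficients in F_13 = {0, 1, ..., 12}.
a · b ≡ 11x + 6 (mod f(x))

Multiply in F_13[x]: a(x)·b(x) = (11x + 5)·(5x) = 3x^2 + 12x. This has degree ≥ 2, so divide by f(x) over F_13: 3x^2 + 12x = (3)·(x^2 + 9x + 11) + (11x + 6). Hence a·b ≡ 11x + 6 (mod f). (F_13[x]/(f) is a field with 13^2 = 169 elements since f is irreducible of degree 2.)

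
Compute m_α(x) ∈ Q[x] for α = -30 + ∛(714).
m_α(x) = x^3 + 90x^2 + 2700x + 26286

Set β = α + 30 = ∛(714), so β^3 = 714. Then (α + 30)^3 - 714 = 0, i.e. α is a root of g(x) = (x + 30)^3 - 714 = x^3 + 90x^2 + 2700x + 26286. Since g(x) = h(x + 30) where h(x) = x^3 - 714, and h is irreducible over Q (because 714 is not a perfect cube, so h has no rational root, and a monic cubic with no rational root is irreducible), g is also irreducible (irreducibility is preserved under the substitution x → x + 30). Hence m_α(x) = x^3 + 90x^2 + 2700x + 26286.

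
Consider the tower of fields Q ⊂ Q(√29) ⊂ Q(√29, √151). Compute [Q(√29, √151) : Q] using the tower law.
[Q(√29, √151) : Q] = 4

[Q(√29):Q] = 2 (min poly x^2 - 29, irreducible since 29 is squarefree > 1). For the top step, suppose √151 ∈ Q(√29), say √151 = c + d√29 with c, d ∈ Q. Squaring: 151 = c^2 + 29d^2 + 2cd√29. Since √29 ∉ Q this forces 2cd = 0. If d = 0 then √151 = c ∈ Q, contradicting 151 squarefree > 1. If c = 0 then 151 = 29d^2, so 29·151 = (29d)^2 is a perfect square in Q — but 29·151 = 4379 is not a perfect square (since 29 and 151 are distinct squarefree integers). Contradiction. Hence √151 ∉ Q(√29), so x^2 - 151 stays irreducible over Q(√29) and [Q(√29, √151) : Q(√29)] = 2. By the tower law, [Q(√29, √151) : Q] = 2 · 2 = 4.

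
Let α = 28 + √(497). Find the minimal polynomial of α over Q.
m_α(x) = x^2 - 56x + 287

From α - 28 = √(497), squaring gives (α - 28)^2 = 497, i.e. α^2 - 56α + 784 = 497, so α^2 - 56α + 287 = 0. The discriminant of x^2 - 56x + 287 is (-56)^2 - 4·(287) = 3136 - 1148 = 1988, and 4·(497) is not a perfect square in Q since 497 is squarefree and ≠ 1. Hence x^2 - 56x + 287 is irreducible over Q and is the minimal polynomial of α.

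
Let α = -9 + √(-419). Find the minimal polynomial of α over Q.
m_α(x) = x^2 + 18x + 500

From α + 9 = √(-419), squaring gives (α + 9)^2 = -419, i.e. α^2 + 18α + 81 = -419, so α^2 + 18α + 500 = 0. The discriminant of x^2 + 18x + 500 is (18)^2 - 4·(500) = 324 - 2000 = -1676, and 4·(-419) is not a perfect square in Q since -419 is squarefree and ≠ 1. Hence x^2 + 18x + 500 is irreducible over Q and is the minimal polynomial of α.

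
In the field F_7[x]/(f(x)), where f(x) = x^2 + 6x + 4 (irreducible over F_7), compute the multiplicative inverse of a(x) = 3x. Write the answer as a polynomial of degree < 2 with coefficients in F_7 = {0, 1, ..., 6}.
a(x)^(-1) ≡ 4x + 3 (mod f(x))

Since f is irreducible over F_7, F_7[x]/(f) is a field and a(x) ≠ 0 has an inverse. Apply the extended Euclidean algorithm to f(x) and a(x) in F_7[x]: f(x) = (5x + 2)·a(x) + (4). The last nonzero remainder is the constant 4 = gcd(f, a) in F_7. Back-substituting through the division chain expresses 4 = s(x)·a(x) + t(x)·f(x) with s(x) ≡ 2x + 5 (mod f), so (2x + 5)·a(x) ≡ 4 (mod f). Multiplying by 4^(-1) ≡ 2 in F_7 gives a(x)^(-1) ≡ 2·(2x + 5) ≡ 4x + 3 (mod f). Check: (3x)·(4x + 3) = 5x^2 + 2x ≡ 1 (mod x^2 + 6x + 4).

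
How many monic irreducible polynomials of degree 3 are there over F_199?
There are 2626800 monic irreducible polynomials of degree 3 over F_199

Each element of F_{199^3} that lies in no proper subfield is a root of exactly one monic irreducible of degree 3 over F_199, and each such polynomial has 3 distinct roots in F_{199^3}. By Möbius inversion the count is N_199(3) = (1/3) Σ_{d|3} μ(3/d) · 199^d = (1/3)(μ(3)·199^1 + μ(1)·199^3) = 7880400/3 = 2626800.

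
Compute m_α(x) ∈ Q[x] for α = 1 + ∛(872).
m_α(x) = x^3 - 3x^2 + 3x - 873

Set β = α - 1 = ∛(872), so β^3 = 872. Then (α - 1)^3 - 872 = 0, i.e. α is a root of g(x) = (x - 1)^3 - 872 = x^3 - 3x^2 + 3x - 873. Since g(x) = h(x - 1) where h(x) = x^3 - 872, and h is irreducible over Q (because 872 is not a perfect cube, so h has no rational root, and a monic cubic with no rational root is irreducible), g is also irreducible (irreducibility is preserved under the substitution x → x - 1). Hence m_α(x) = x^3 - 3x^2 + 3x - 873.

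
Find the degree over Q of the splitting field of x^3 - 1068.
[K : Q] = 6

The roots of x^3 - 1068 are ∛1068, ω∛1068, ω^2∛1068 where ω = e^(2πi/3) is a primitive cube root of unity, so K = Q(∛1068, ω). Now [Q(∛1068):Q] = 3 (since 1068 is not a perfect cube, x^3 - 1068 is irreducible) and [Q(ω):Q] = 2. Both 2 and 3 divide [K:Q], and [K:Q] ≤ 3·2 = 6, so [K:Q] = 6. (Equivalently: Q(∛1068) ⊂ R but ω ∉ R, so [K : Q(∛1068)] = 2.)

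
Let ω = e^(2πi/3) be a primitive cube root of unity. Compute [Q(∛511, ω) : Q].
[Q(∛511, ω) : Q] = 6

[Q(∛511):Q] = 3 (min poly x^3 - 511, irreducible since 511 is not a perfect cube). [Q(ω):Q] = 2 (min poly x^2 + x + 1). Since Q(∛511) ⊂ R and ω ∉ R, we have ω ∉ Q(∛511), so x^2 + x + 1 remains irreducible over Q(∛511) and [Q(∛511, ω) : Q(∛511)] = 2. By the tower law, [Q(∛511, ω) : Q] = 3 · 2 = 6. (In fact Q(∛511, ω) is the splitting field of x^3 - 511 over Q.)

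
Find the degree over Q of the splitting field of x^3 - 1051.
[K : Q] = 6

The roots of x^3 - 1051 are ∛1051, ω∛1051, ω^2∛1051 where ω = e^(2πi/3) is a primitive cube root of unity, so K = Q(∛1051, ω). Now [Q(∛1051):Q] = 3 (since 1051 is not a perfect cube, x^3 - 1051 is irreducible) and [Q(ω):Q] = 2. Both 2 and 3 divide [K:Q], and [K:Q] ≤ 3·2 = 6, so [K:Q] = 6. (Equivalently: Q(∛1051) ⊂ R but ω ∉ R, so [K : Q(∛1051)] = 2.)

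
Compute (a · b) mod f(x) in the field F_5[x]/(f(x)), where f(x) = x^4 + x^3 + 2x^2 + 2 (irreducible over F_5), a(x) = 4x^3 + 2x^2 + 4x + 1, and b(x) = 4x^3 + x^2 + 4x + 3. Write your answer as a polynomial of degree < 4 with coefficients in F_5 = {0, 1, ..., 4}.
a · b ≡ 4x^2 + 4x + 1 (mod f(x))

Multiply in F_5[x]: a(x)·b(x) = (4x^3 + 2x^2 + 4x + 1)·(4x^3 + x^2 + 4x + 3) = x^6 + 2x^5 + 4x^4 + 3x^3 + 3x^2 + x + 3. This has degree ≥ 4, so divide by f(x) over F_5: x^6 + 2x^5 + 4x^4 + 3x^3 + 3x^2 + x + 3 = (x^2 + x + 1)·(x^4 + x^3 + 2x^2 + 2) + (4x^2 + 4x + 1). Hence a·b ≡ 4x^2 + 4x + 1 (mod f). (F_5[x]/(f) is a field with 5^4 = 625 elements since f is irreducible of degree 4.)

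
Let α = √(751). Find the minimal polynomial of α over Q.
m_α(x) = x^2 - 751

α satisfies α^2 - 751 = 0, so x^2 - 751 annihilates α. Since d = 751 is squarefree and ≠ 1, it is not a perfect square in Q, so x^2 - 751 has no rational root and is therefore irreducible over Q (a degree-2 polynomial over a field is irreducible iff it has no root). Hence m_α(x) = x^2 - 751.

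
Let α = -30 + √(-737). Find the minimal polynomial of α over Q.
m_α(x) = x^2 + 60x + 1637

From α + 30 = √(-737), squaring gives (α + 30)^2 = -737, i.e. α^2 + 60α + 900 = -737, so α^2 + 60α + 1637 = 0. The discriminant of x^2 + 60x + 1637 is (60)^2 - 4·(1637) = 3600 - 6548 = -2948, and 4·(-737) is not a perfect square in Q since -737 is squarefree and ≠ 1. Hence x^2 + 60x + 1637 is irreducible over Q and is the minimal polynomial of α.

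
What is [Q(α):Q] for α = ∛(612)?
[Q(α):Q] = 3

The minimal polynomial of α is x^3 - 612, irreducible over Q since 612 is not a perfect cube (so x^3 - 612 has no rational root). Hence [Q(α):Q] = deg(m_α) = 3.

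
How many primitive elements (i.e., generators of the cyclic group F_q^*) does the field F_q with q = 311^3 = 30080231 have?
There are φ(30080230) = 11028960 primitive elements

F_q^* is cyclic of order q - 1 = 30080230. A cyclic group of order m has exactly φ(m) generators. Here m = 30080230 = 2 · 5 · 19 · 31 · 5107, so the number of primitive elements is φ(30080230) = 11028960.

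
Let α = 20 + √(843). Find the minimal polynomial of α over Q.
m_α(x) = x^2 - 40x - 443

From α - 20 = √(843), squaring gives (α - 20)^2 = 843, i.e. α^2 - 40α + 400 = 843, so α^2 - 40α - 443 = 0. The discriminant of x^2 - 40x - 443 is (-40)^2 - 4·(-443) = 1600 + 1772 = 3372, and 4·(843) is not a perfect square in Q since 843 is squarefree and ≠ 1. Hence x^2 - 40x - 443 is irreducible over Q and is the minimal polynomial of α.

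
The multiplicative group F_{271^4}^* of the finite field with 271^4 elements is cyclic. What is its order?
|F_{271^4}^*| = 5393580480

F_{271^4} has 271^4 = 5393580481 elements; its multiplicative group consists of all nonzero elements, so |F_{271^4}^*| = 5393580481 - 1 = 5393580480. (It is cyclic since any finite subgroup of the multiplicative group of a field is cyclic.)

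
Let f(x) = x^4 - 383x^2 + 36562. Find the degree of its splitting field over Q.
[K : Q] = 4

Solving the quadratic in x^2: x^2 = (383 ± √(383^2 - 4·36562))/2 = (383 ± √441)/2 = (383 ± 21)/2, giving x^2 = 181 or x^2 = 202. So f(x) = (x^2 - 181)(x^2 - 202) and the roots of f are ±√181, ±√202. Hence the splitting field is K = Q(√181, √202). Since 181 and 202 are distinct squarefree integers > 1, their product 36562 is not a perfect square, so √202 ∉ Q(√181). By the tower law [K:Q] = [Q(√181,√202):Q(√181)] · [Q(√181):Q] = 2 · 2 = 4.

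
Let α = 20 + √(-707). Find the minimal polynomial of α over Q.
m_α(x) = x^2 - 40x + 1107

From α - 20 = √(-707), squaring gives (α - 20)^2 = -707, i.e. α^2 - 40α + 400 = -707, so α^2 - 40α + 1107 = 0. The discriminant of x^2 - 40x + 1107 is (-40)^2 - 4·(1107) = 1600 - 4428 = -2828, and 4·(-707) is not a perfect square in Q since -707 is squarefree and ≠ 1. Hence x^2 - 40x + 1107 is irreducible over Q and is the minimal polynomial of α.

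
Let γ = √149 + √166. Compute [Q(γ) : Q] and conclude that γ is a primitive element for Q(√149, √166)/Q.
[Q(γ) : Q] = 4 (equivalently, Q(γ) = Q(√149, √166))

Obviously Q(γ) ⊆ Q(√149, √166), and [Q(√149, √166):Q] = 4 (since 149, 166 are distinct squarefree integers > 1 with 24734 not a perfect square). To show equality we compute the minimal polynomial of γ. From γ = √149 + √166: γ^2 = 149 + 2√(24734) + 166 = 315 + 2√(24734), so γ^2 - 315 = 2√(24734); squaring, (γ^2 - 315)^2 = 4·24734, i.e. γ^4 - 630γ^2 + 99225 - 98936 = 0, i.e. γ^4 - 630γ^2 + 289 = 0. So γ is a root of x^4 - 630x^2 + 289. This polynomial is irreducible over Q: it has no rational root (each ±√149 ± √166 is irrational), and any factorization into two quadratics over Q would force √(24734) ∈ Q (pairing opposite roots) or √149, √166 ∈ Q (other pairings), all impossible. Hence [Q(γ):Q] = 4 = [Q(√149, √166):Q], so Q(γ) = Q(√149, √166).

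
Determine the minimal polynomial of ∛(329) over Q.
m_α(x) = x^3 - 329

α satisfies α^3 = 329, so x^3 - 329 annihilates α. By the rational root test, a rational root p/q (in lowest terms) of x^3 - 329 would satisfy p^3 = 329 q^3, forcing q = 1 and p^3 = 329; but 329 is not a perfect cube, contradiction. A monic cubic over Q with no rational root is irreducible (any nontrivial factorization would include a linear factor). Hence x^3 - 329 is the minimal polynomial of α, and in particular [Q(α):Q] = 3.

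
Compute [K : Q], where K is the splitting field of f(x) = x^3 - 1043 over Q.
[K : Q] = 6

The roots of x^3 - 1043 are ∛1043, ω∛1043, ω^2∛1043 where ω = e^(2πi/3) is a primitive cube root of unity, so K = Q(∛1043, ω). Now [Q(∛1043):Q] = 3 (since 1043 is not a perfect cube, x^3 - 1043 is irreducible) and [Q(ω):Q] = 2. Both 2 and 3 divide [K:Q], and [K:Q] ≤ 3·2 = 6, so [K:Q] = 6. (Equivalently: Q(∛1043) ⊂ R but ω ∉ R, so [K : Q(∛1043)] = 2.)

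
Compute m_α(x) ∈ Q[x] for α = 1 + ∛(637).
m_α(x) = x^3 - 3x^2 + 3x - 638

Set β = α - 1 = ∛(637), so β^3 = 637. Then (α - 1)^3 - 637 = 0, i.e. α is a root of g(x) = (x - 1)^3 - 637 = x^3 - 3x^2 + 3x - 638. Since g(x) = h(x - 1) where h(x) = x^3 - 637, and h is irreducible over Q (because 637 is not a perfect cube, so h has no rational root, and a monic cubic with no rational root is irreducible), g is also irreducible (irreducibility is preserved under the substitution x → x - 1). Hence m_α(x) = x^3 - 3x^2 + 3x - 638.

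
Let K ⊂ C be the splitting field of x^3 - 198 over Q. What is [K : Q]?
[K : Q] = 6

The roots of x^3 - 198 are ∛198, ω∛198, ω^2∛198 where ω = e^(2πi/3) is a primitive cube root of unity, so K = Q(∛198, ω). Now [Q(∛198):Q] = 3 (since 198 is not a perfect cube, x^3 - 198 is irreducible) and [Q(ω):Q] = 2. Both 2 and 3 divide [K:Q], and [K:Q] ≤ 3·2 = 6, so [K:Q] = 6. (Equivalently: Q(∛198) ⊂ R but ω ∉ R, so [K : Q(∛198)] = 2.)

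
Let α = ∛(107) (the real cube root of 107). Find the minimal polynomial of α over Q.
m_α(x) = x^3 - 107

α satisfies α^3 = 107, so x^3 - 107 annihilates α. By the rational root test, a rational root p/q (in lowest terms) of x^3 - 107 would satisfy p^3 = 107 q^3, forcing q = 1 and p^3 = 107; but 107 is not a perfect cube, contradiction. A monic cubic over Q with no rational root is irreducible (any nontrivial factorization would include a linear factor). Hence x^3 - 107 is the minimal polynomial of α, and in particular [Q(α):Q] = 3.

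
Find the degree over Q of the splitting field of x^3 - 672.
[K : Q] = 6

The roots of x^3 - 672 are ∛672, ω∛672, ω^2∛672 where ω = e^(2πi/3) is a primitive cube root of unity, so K = Q(∛672, ω). Now [Q(∛672):Q] = 3 (since 672 is not a perfect cube, x^3 - 672 is irreducible) and [Q(ω):Q] = 2. Both 2 and 3 divide [K:Q], and [K:Q] ≤ 3·2 = 6, so [K:Q] = 6. (Equivalently: Q(∛672) ⊂ R but ω ∉ R, so [K : Q(∛672)] = 2.)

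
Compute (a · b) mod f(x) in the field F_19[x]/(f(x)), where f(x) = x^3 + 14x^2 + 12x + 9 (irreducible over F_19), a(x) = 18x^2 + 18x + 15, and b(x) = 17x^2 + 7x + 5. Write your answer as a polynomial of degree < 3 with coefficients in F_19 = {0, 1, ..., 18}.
a · b ≡ 16x^2 + 3x + 11 (mod f(x))

Multiply in F_19[x]: a(x)·b(x) = (18x^2 + 18x + 15)·(17x^2 + 7x + 5) = 2x^4 + 14x^3 + 15x^2 + 5x + 18. This has degree ≥ 3, so divide by f(x) over F_19: 2x^4 + 14x^3 + 15x^2 + 5x + 18 = (2x + 5)·(x^3 + 14x^2 + 12x + 9) + (16x^2 + 3x + 11). Hence a·b ≡ 16x^2 + 3x + 11 (mod f). (F_19[x]/(f) is a field with 19^3 = 6859 elements since f is irreducible of degree 3.)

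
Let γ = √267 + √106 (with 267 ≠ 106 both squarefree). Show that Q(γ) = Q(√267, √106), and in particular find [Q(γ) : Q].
[Q(γ) : Q] = 4 (equivalently, Q(γ) = Q(√267, √106))

Obviously Q(γ) ⊆ Q(√267, √106), and [Q(√267, √106):Q] = 4 (since 267, 106 are distinct squarefree integers > 1 with 28302 not a perfect square). To show equality we compute the minimal polynomial of γ. From γ = √267 + √106: γ^2 = 267 + 2√(28302) + 106 = 373 + 2√(28302), so γ^2 - 373 = 2√(28302); squaring, (γ^2 - 373)^2 = 4·28302, i.e. γ^4 - 746γ^2 + 139129 - 113208 = 0, i.e. γ^4 - 746γ^2 + 25921 = 0. So γ is a root of x^4 - 746x^2 + 25921. This polynomial is irreducible over Q: it has no rational root (each ±√267 ± √106 is irrational), and any factorization into two quadratics over Q would force √(28302) ∈ Q (pairing opposite roots) or √267, √106 ∈ Q (other pairings), all impossible. Hence [Q(γ):Q] = 4 = [Q(√267, √106):Q], so Q(γ) = Q(√267, √106).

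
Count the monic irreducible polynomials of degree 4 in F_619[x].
There are 36702992190 monic irreducible polynomials of degree 4 over F_619

Each element of F_{619^4} that lies in no proper subfield is a root of exactly one monic irreducible of degree 4 over F_619, and each such polynomial has 4 distinct roots in F_{619^4}. By Möbius inversion the count is N_619(4) = (1/4) Σ_{d|4} μ(4/d) · 619^d = (1/4)(μ(4)·619^1 + μ(2)·619^2 + μ(1)·619^4) = 146811968760/4 = 36702992190.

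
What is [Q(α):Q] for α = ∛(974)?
[Q(α):Q] = 3

The minimal polynomial of α is x^3 - 974, irreducible over Q since 974 is not a perfect cube (so x^3 - 974 has no rational root). Hence [Q(α):Q] = deg(m_α) = 3.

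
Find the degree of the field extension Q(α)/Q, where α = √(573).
[Q(α):Q] = 2

[Q(α):Q] equals the degree of the minimal polynomial of α. Here α^2 = 573 and x^2 - 573 is irreducible (d = 573 is squarefree, ≠ 1, hence not a square), so deg(m_α) = 2. Thus [Q(α):Q] = 2.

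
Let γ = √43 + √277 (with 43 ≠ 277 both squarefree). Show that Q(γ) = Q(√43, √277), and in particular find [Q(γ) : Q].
[Q(γ) : Q] = 4 (equivalently, Q(γ) = Q(√43, √277))

Obviously Q(γ) ⊆ Q(√43, √277), and [Q(√43, √277):Q] = 4 (since 43, 277 are distinct squarefree integers > 1 with 11911 not a perfect square). To show equality we compute the minimal polynomial of γ. From γ = √43 + √277: γ^2 = 43 + 2√(11911) + 277 = 320 + 2√(11911), so γ^2 - 320 = 2√(11911); squaring, (γ^2 - 320)^2 = 4·11911, i.e. γ^4 - 640γ^2 + 102400 - 47644 = 0, i.e. γ^4 - 640γ^2 + 54756 = 0. So γ is a root of x^4 - 640x^2 + 54756. This polynomial is irreducible over Q: it has no rational root (each ±√43 ± √277 is irrational), and any factorization into two quadratics over Q would force √(11911) ∈ Q (pairing opposite roots) or √43, √277 ∈ Q (other pairings), all impossible. Hence [Q(γ):Q] = 4 = [Q(√43, √277):Q], so Q(γ) = Q(√43, √277).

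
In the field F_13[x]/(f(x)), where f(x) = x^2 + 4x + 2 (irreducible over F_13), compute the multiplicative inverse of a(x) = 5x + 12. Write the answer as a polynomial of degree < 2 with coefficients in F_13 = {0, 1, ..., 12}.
a(x)^(-1) ≡ 10x + 3 (mod f(x))

Since f is irreducible over F_13, F_13[x]/(f) is a field and a(x) ≠ 0 has an inverse. Apply the extended Euclidean algorithm to f(x) and a(x) in F_13[x]: f(x) = (8x + 5)·a(x) + (7). The last nonzero remainder is the constant 7 = gcd(f, a) in F_13. Back-substituting through the division chain expresses 7 = s(x)·a(x) + t(x)·f(x) with s(x) ≡ 5x + 8 (mod f), so (5x + 8)·a(x) ≡ 7 (mod f). Multiplying by 7^(-1) ≡ 2 in F_13 gives a(x)^(-1) ≡ 2·(5x + 8) ≡ 10x + 3 (mod f). Check: (5x + 12)·(10x + 3) = 11x^2 + 5x + 10 ≡ 1 (mod x^2 + 4x + 2).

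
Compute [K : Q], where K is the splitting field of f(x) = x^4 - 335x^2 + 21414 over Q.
[K : Q] = 4

Solving the quadratic in x^2: x^2 = (335 ± √(335^2 - 4·21414))/2 = (335 ± √26569)/2 = (335 ± 163)/2, giving x^2 = 249 or x^2 = 86. So f(x) = (x^2 - 249)(x^2 - 86) and the roots of f are ±√249, ±√86. Hence the splitting field is K = Q(√249, √86). Since 249 and 86 are distinct squarefree integers > 1, their product 21414 is not a perfect square, so √86 ∉ Q(√249). By the tower law [K:Q] = [Q(√249,√86):Q(√249)] · [Q(√249):Q] = 2 · 2 = 4.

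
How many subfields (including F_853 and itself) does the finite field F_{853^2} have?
F_{853^2} has 2 subfields

The subfields of F_{p^n} are exactly the fields F_{p^d} for d | n (each is the fixed field of the unique index-d subgroup of Gal(F_{p^n}/F_p) ≅ Z/nZ). The divisors of n = 2 are {1, 2}, giving 2 subfields: F_{853^1}, F_{853^2}.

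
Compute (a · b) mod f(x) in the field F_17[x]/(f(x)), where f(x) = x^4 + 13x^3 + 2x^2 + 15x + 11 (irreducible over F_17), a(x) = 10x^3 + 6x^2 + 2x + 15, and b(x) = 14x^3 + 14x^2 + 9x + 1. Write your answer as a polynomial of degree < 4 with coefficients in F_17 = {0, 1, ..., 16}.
a · b ≡ 9x^3 + 11x^2 + 9x + 3 (mod f(x))

Multiply in F_17[x]: a(x)·b(x) = (10x^3 + 6x^2 + 2x + 15)·(14x^3 + 14x^2 + 9x + 1) = 4x^6 + 3x^5 + 15x^4 + 13x^3 + 13x^2 + x + 15. This has degree ≥ 4, so divide by f(x) over F_17: 4x^6 + 3x^5 + 15x^4 + 13x^3 + 13x^2 + x + 15 = (4x^2 + 2x + 15)·(x^4 + 13x^3 + 2x^2 + 15x + 11) + (9x^3 + 11x^2 + 9x + 3). Hence a·b ≡ 9x^3 + 11x^2 + 9x + 3 (mod f). (F_17[x]/(f) is a field with 17^4 = 83521 elements since f is irreducible of degree 4.)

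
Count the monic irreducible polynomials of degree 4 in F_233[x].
There are 736810308 monic irreducible polynomials of degree 4 over F_233

Each element of F_{233^4} that lies in no proper subfield is a root of exactly one monic irreducible of degree 4 over F_233, and each such polynomial has 4 distinct roots in F_{233^4}. By Möbius inversion the count is N_233(4) = (1/4) Σ_{d|4} μ(4/d) · 233^d = (1/4)(μ(4)·233^1 + μ(2)·233^2 + μ(1)·233^4) = 2947241232/4 = 736810308.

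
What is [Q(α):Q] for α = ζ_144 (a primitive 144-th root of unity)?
[Q(α):Q] = 48

The minimal polynomial of ζ_144 over Q is the 144-th cyclotomic polynomial Φ_144(x), which is irreducible over Q and has degree φ(144) = 48. Hence [Q(α):Q] = φ(144) = 48.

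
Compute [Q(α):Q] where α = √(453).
[Q(α):Q] = 2

[Q(α):Q] equals the degree of the minimal polynomial of α. Here α^2 = 453 and x^2 - 453 is irreducible (d = 453 is squarefree, ≠ 1, hence not a square), so deg(m_α) = 2. Thus [Q(α):Q] = 2.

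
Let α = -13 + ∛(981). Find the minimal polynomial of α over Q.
m_α(x) = x^3 + 39x^2 + 507x + 1216

Set β = α + 13 = ∛(981), so β^3 = 981. Then (α + 13)^3 - 981 = 0, i.e. α is a root of g(x) = (x + 13)^3 - 981 = x^3 + 39x^2 + 507x + 1216. Since g(x) = h(x + 13) where h(x) = x^3 - 981, and h is irreducible over Q (because 981 is not a perfect cube, so h has no rational root, and a monic cubic with no rational root is irreducible), g is also irreducible (irreducibility is preserved under the substitution x → x + 13). Hence m_α(x) = x^3 + 39x^2 + 507x + 1216.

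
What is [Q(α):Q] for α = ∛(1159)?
[Q(α):Q] = 3

The minimal polynomial of α is x^3 - 1159, irreducible over Q since 1159 is not a perfect cube (so x^3 - 1159 has no rational root). Hence [Q(α):Q] = deg(m_α) = 3.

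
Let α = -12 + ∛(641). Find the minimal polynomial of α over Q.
m_α(x) = x^3 + 36x^2 + 432x + 1087

Set β = α + 12 = ∛(641), so β^3 = 641. Then (α + 12)^3 - 641 = 0, i.e. α is a root of g(x) = (x + 12)^3 - 641 = x^3 + 36x^2 + 432x + 1087. Since g(x) = h(x + 12) where h(x) = x^3 - 641, and h is irreducible over Q (because 641 is not a perfect cube, so h has no rational root, and a monic cubic with no rational root is irreducible), g is also irreducible (irreducibility is preserved under the substitution x → x + 12). Hence m_α(x) = x^3 + 36x^2 + 432x + 1087.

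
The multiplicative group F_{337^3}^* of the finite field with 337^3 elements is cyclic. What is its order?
|F_{337^3}^*| = 38272752

F_{337^3} has 337^3 = 38272753 elements; its multiplicative group consists of all nonzero elements, so |F_{337^3}^*| = 38272753 - 1 = 38272752. (It is cyclic since any finite subgroup of the multiplicative group of a field is cyclic.)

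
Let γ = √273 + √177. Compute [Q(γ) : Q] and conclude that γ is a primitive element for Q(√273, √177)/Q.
[Q(γ) : Q] = 4 (equivalently, Q(γ) = Q(√273, √177))

Obviously Q(γ) ⊆ Q(√273, √177), and [Q(√273, √177):Q] = 4 (since 273, 177 are distinct squarefree integers > 1 with 48321 not a perfect square). To show equality we compute the minimal polynomial of γ. From γ = √273 + √177: γ^2 = 273 + 2√(48321) + 177 = 450 + 2√(48321), so γ^2 - 450 = 2√(48321); squaring, (γ^2 - 450)^2 = 4·48321, i.e. γ^4 - 900γ^2 + 202500 - 193284 = 0, i.e. γ^4 - 900γ^2 + 9216 = 0. So γ is a root of x^4 - 900x^2 + 9216. This polynomial is irreducible over Q: it has no rational root (each ±√273 ± √177 is irrational), and any factorization into two quadratics over Q would force √(48321) ∈ Q (pairing opposite roots) or √273, √177 ∈ Q (other pairings), all impossible. Hence [Q(γ):Q] = 4 = [Q(√273, √177):Q], so Q(γ) = Q(√273, √177).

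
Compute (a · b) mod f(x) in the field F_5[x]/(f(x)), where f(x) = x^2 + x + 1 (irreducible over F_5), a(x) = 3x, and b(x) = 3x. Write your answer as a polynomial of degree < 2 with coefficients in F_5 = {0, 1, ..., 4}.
a · b ≡ x + 1 (mod f(x))

Multiply in F_5[x]: a(x)·b(x) = (3x)·(3x) = 4x^2. This has degree ≥ 2, so divide by f(x) over F_5: 4x^2 = (4)·(x^2 + x + 1) + (x + 1). Hence a·b ≡ x + 1 (mod f). (F_5[x]/(f) is a field with 5^2 = 25 elements since f is irreducible of degree 2.)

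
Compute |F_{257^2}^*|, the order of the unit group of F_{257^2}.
|F_{257^2}^*| = 66048

F_{257^2} has 257^2 = 66049 elements; its multiplicative group consists of all nonzero elements, so |F_{257^2}^*| = 66049 - 1 = 66048. (It is cyclic since any finite subgroup of the multiplicative group of a field is cyclic.)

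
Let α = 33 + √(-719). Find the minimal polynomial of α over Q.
m_α(x) = x^2 - 66x + 1808

From α - 33 = √(-719), squaring gives (α - 33)^2 = -719, i.e. α^2 - 66α + 1089 = -719, so α^2 - 66α + 1808 = 0. The discriminant of x^2 - 66x + 1808 is (-66)^2 - 4·(1808) = 4356 - 7232 = -2876, and 4·(-719) is not a perfect square in Q since -719 is squarefree and ≠ 1. Hence x^2 - 66x + 1808 is irreducible over Q and is the minimal polynomial of α.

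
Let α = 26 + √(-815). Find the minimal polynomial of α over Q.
m_α(x) = x^2 - 52x + 1491

From α - 26 = √(-815), squaring gives (α - 26)^2 = -815, i.e. α^2 - 52α + 676 = -815, so α^2 - 52α + 1491 = 0. The discriminant of x^2 - 52x + 1491 is (-52)^2 - 4·(1491) = 2704 - 5964 = -3260, and 4·(-815) is not a perfect square in Q since -815 is squarefree and ≠ 1. Hence x^2 - 52x + 1491 is irreducible over Q and is the minimal polynomial of α.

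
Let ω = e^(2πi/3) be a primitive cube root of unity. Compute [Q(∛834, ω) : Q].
[Q(∛834, ω) : Q] = 6

[Q(∛834):Q] = 3 (min poly x^3 - 834, irreducible since 834 is not a perfect cube). [Q(ω):Q] = 2 (min poly x^2 + x + 1). Since Q(∛834) ⊂ R and ω ∉ R, we have ω ∉ Q(∛834), so x^2 + x + 1 remains irreducible over Q(∛834) and [Q(∛834, ω) : Q(∛834)] = 2. By the tower law, [Q(∛834, ω) : Q] = 3 · 2 = 6. (In fact Q(∛834, ω) is the splitting field of x^3 - 834 over Q.)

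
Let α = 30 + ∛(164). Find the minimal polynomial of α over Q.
m_α(x) = x^3 - 90x^2 + 2700x - 27164

Set β = α - 30 = ∛(164), so β^3 = 164. Then (α - 30)^3 - 164 = 0, i.e. α is a root of g(x) = (x - 30)^3 - 164 = x^3 - 90x^2 + 2700x - 27164. Since g(x) = h(x - 30) where h(x) = x^3 - 164, and h is irreducible over Q (because 164 is not a perfect cube, so h has no rational root, and a monic cubic with no rational root is irreducible), g is also irreducible (irreducibility is preserved under the substitution x → x - 30). Hence m_α(x) = x^3 - 90x^2 + 2700x - 27164.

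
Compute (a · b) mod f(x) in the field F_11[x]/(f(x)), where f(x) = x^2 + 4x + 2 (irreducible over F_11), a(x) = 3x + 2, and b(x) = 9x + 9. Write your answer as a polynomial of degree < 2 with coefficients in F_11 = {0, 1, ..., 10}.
a · b ≡ 3x + 8 (mod f(x))

Multiply in F_11[x]: a(x)·b(x) = (3x + 2)·(9x + 9) = 5x^2 + x + 7. This has degree ≥ 2, so divide by f(x) over F_11: 5x^2 + x + 7 = (5)·(x^2 + 4x + 2) + (3x + 8). Hence a·b ≡ 3x + 8 (mod f). (F_11[x]/(f) is a field with 11^2 = 121 elements since f is irreducible of degree 2.)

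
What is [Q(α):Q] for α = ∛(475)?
[Q(α):Q] = 3

The minimal polynomial of α is x^3 - 475, irreducible over Q since 475 is not a perfect cube (so x^3 - 475 has no rational root). Hence [Q(α):Q] = deg(m_α) = 3.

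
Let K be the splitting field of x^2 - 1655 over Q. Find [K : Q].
[K : Q] = 2

f(x) = x^2 - 1655 factors as (x - √1655)(x + √1655). The splitting field is K = Q(√1655). Since 1655 is squarefree and > 1, it is not a perfect square, so x^2 - 1655 is irreducible over Q and [Q(√1655) : Q] = 2. Hence [K : Q] = 2.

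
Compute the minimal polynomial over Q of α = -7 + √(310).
m_α(x) = x^2 + 14x - 261

From α + 7 = √(310), squaring gives (α + 7)^2 = 310, i.e. α^2 + 14α + 49 = 310, so α^2 + 14α - 261 = 0. The discriminant of x^2 + 14x - 261 is (14)^2 - 4·(-261) = 196 + 1044 = 1240, and 4·(310) is not a perfect square in Q since 310 is squarefree and ≠ 1. Hence x^2 + 14x - 261 is irreducible over Q and is the minimal polynomial of α.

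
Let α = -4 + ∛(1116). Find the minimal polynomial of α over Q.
m_α(x) = x^3 + 12x^2 + 48x - 1052

Set β = α + 4 = ∛(1116), so β^3 = 1116. Then (α + 4)^3 - 1116 = 0, i.e. α is a root of g(x) = (x + 4)^3 - 1116 = x^3 + 12x^2 + 48x - 1052. Since g(x) = h(x + 4) where h(x) = x^3 - 1116, and h is irreducible over Q (because 1116 is not a perfect cube, so h has no rational root, and a monic cubic with no rational root is irreducible), g is also irreducible (irreducibility is preserved under the substitution x → x + 4). Hence m_α(x) = x^3 + 12x^2 + 48x - 1052.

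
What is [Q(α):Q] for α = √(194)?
[Q(α):Q] = 2

[Q(α):Q] equals the degree of the minimal polynomial of α. Here α^2 = 194 and x^2 - 194 is irreducible (d = 194 is squarefree, ≠ 1, hence not a square), so deg(m_α) = 2. Thus [Q(α):Q] = 2.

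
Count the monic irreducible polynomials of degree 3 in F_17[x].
There are 1632 monic irreducible polynomials of degree 3 over F_17

Each element of F_{17^3} that lies in no proper subfield is a root of exactly one monic irreducible of degree 3 over F_17, and each such polynomial has 3 distinct roots in F_{17^3}. By Möbius inversion the count is N_17(3) = (1/3) Σ_{d|3} μ(3/d) · 17^d = (1/3)(μ(3)·17^1 + μ(1)·17^3) = 4896/3 = 1632.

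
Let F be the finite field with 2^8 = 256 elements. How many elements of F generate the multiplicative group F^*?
There are φ(255) = 128 primitive elements

F_q^* is cyclic of order q - 1 = 255. A cyclic group of order m has exactly φ(m) generators. Here m = 255 = 3 · 5 · 17, so the number of primitive elements is φ(255) = 128.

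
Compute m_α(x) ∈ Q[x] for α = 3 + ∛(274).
m_α(x) = x^3 - 9x^2 + 27x - 301

Set β = α - 3 = ∛(274), so β^3 = 274. Then (α - 3)^3 - 274 = 0, i.e. α is a root of g(x) = (x - 3)^3 - 274 = x^3 - 9x^2 + 27x - 301. Since g(x) = h(x - 3) where h(x) = x^3 - 274, and h is irreducible over Q (because 274 is not a perfect cube, so h has no rational root, and a monic cubic with no rational root is irreducible), g is also irreducible (irreducibility is preserved under the substitution x → x - 3). Hence m_α(x) = x^3 - 9x^2 + 27x - 301.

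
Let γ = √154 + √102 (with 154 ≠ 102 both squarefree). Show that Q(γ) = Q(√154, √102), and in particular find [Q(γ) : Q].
[Q(γ) : Q] = 4 (equivalently, Q(γ) = Q(√154, √102))

Obviously Q(γ) ⊆ Q(√154, √102), and [Q(√154, √102):Q] = 4 (since 154, 102 are distinct squarefree integers > 1 with 15708 not a perfect square). To show equality we compute the minimal polynomial of γ. From γ = √154 + √102: γ^2 = 154 + 2√(15708) + 102 = 256 + 2√(15708), so γ^2 - 256 = 2√(15708); squaring, (γ^2 - 256)^2 = 4·15708, i.e. γ^4 - 512γ^2 + 65536 - 62832 = 0, i.e. γ^4 - 512γ^2 + 2704 = 0. So γ is a root of x^4 - 512x^2 + 2704. This polynomial is irreducible over Q: it has no rational root (each ±√154 ± √102 is irrational), and any factorization into two quadratics over Q would force √(15708) ∈ Q (pairing opposite roots) or √154, √102 ∈ Q (other pairings), all impossible. Hence [Q(γ):Q] = 4 = [Q(√154, √102):Q], so Q(γ) = Q(√154, √102).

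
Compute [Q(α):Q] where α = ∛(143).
[Q(α):Q] = 3

The minimal polynomial of α is x^3 - 143, irreducible over Q since 143 is not a perfect cube (so x^3 - 143 has no rational root). Hence [Q(α):Q] = deg(m_α) = 3.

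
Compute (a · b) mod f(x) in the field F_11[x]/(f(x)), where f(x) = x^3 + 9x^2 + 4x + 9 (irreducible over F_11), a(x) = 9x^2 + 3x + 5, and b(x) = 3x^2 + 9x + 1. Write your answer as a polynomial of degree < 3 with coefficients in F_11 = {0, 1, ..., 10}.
a · b ≡ 10x + 7 (mod f(x))

Multiply in F_11[x]: a(x)·b(x) = (9x^2 + 3x + 5)·(3x^2 + 9x + 1) = 5x^4 + 2x^3 + 7x^2 + 4x + 5. This has degree ≥ 3, so divide by f(x) over F_11: 5x^4 + 2x^3 + 7x^2 + 4x + 5 = (5x + 1)·(x^3 + 9x^2 + 4x + 9) + (10x + 7). Hence a·b ≡ 10x + 7 (mod f). (F_11[x]/(f) is a field with 11^3 = 1331 elements since f is irreducible of degree 3.)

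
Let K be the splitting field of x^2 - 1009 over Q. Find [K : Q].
[K : Q] = 2

f(x) = x^2 - 1009 factors as (x - √1009)(x + √1009). The splitting field is K = Q(√1009). Since 1009 is squarefree and > 1, it is not a perfect square, so x^2 - 1009 is irreducible over Q and [Q(√1009) : Q] = 2. Hence [K : Q] = 2.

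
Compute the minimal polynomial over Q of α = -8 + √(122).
m_α(x) = x^2 + 16x - 58

From α + 8 = √(122), squaring gives (α + 8)^2 = 122, i.e. α^2 + 16α + 64 = 122, so α^2 + 16α - 58 = 0. The discriminant of x^2 + 16x - 58 is (16)^2 - 4·(-58) = 256 + 232 = 488, and 4·(122) is not a perfect square in Q since 122 is squarefree and ≠ 1. Hence x^2 + 16x - 58 is irreducible over Q and is the minimal polynomial of α.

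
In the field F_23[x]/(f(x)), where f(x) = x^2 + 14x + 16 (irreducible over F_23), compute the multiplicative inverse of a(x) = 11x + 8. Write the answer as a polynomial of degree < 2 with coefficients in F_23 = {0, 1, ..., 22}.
a(x)^(-1) ≡ 9x + 17 (mod f(x))

Since f is irreducible over F_23, F_23[x]/(f) is a field and a(x) ≠ 0 has an inverse. Apply the extended Euclidean algorithm to f(x) and a(x) in F_23[x]: f(x) = (21x + 9)·a(x) + (13). The last nonzero remainder is the constant 13 = gcd(f, a) in F_23. Back-substituting through the division chain expresses 13 = s(x)·a(x) + t(x)·f(x) with s(x) ≡ 2x + 14 (mod f), so (2x + 14)·a(x) ≡ 13 (mod f). Multiplying by 13^(-1) ≡ 16 in F_23 gives a(x)^(-1) ≡ 16·(2x + 14) ≡ 9x + 17 (mod f). Check: (11x + 8)·(9x + 17) = 7x^2 + 6x + 21 ≡ 1 (mod x^2 + 14x + 16).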